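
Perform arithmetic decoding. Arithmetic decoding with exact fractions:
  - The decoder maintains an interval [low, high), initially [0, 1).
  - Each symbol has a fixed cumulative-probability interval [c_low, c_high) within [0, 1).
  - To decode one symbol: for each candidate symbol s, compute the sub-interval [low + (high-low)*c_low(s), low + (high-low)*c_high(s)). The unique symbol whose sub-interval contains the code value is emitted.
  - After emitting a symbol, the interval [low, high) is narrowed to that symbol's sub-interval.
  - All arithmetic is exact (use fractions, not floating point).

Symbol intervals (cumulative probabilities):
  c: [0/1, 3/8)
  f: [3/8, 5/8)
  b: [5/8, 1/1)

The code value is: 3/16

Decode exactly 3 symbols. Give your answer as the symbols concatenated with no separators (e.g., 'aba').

Step 1: interval [0/1, 1/1), width = 1/1 - 0/1 = 1/1
  'c': [0/1 + 1/1*0/1, 0/1 + 1/1*3/8) = [0/1, 3/8) <- contains code 3/16
  'f': [0/1 + 1/1*3/8, 0/1 + 1/1*5/8) = [3/8, 5/8)
  'b': [0/1 + 1/1*5/8, 0/1 + 1/1*1/1) = [5/8, 1/1)
  emit 'c', narrow to [0/1, 3/8)
Step 2: interval [0/1, 3/8), width = 3/8 - 0/1 = 3/8
  'c': [0/1 + 3/8*0/1, 0/1 + 3/8*3/8) = [0/1, 9/64)
  'f': [0/1 + 3/8*3/8, 0/1 + 3/8*5/8) = [9/64, 15/64) <- contains code 3/16
  'b': [0/1 + 3/8*5/8, 0/1 + 3/8*1/1) = [15/64, 3/8)
  emit 'f', narrow to [9/64, 15/64)
Step 3: interval [9/64, 15/64), width = 15/64 - 9/64 = 3/32
  'c': [9/64 + 3/32*0/1, 9/64 + 3/32*3/8) = [9/64, 45/256)
  'f': [9/64 + 3/32*3/8, 9/64 + 3/32*5/8) = [45/256, 51/256) <- contains code 3/16
  'b': [9/64 + 3/32*5/8, 9/64 + 3/32*1/1) = [51/256, 15/64)
  emit 'f', narrow to [45/256, 51/256)

Answer: cff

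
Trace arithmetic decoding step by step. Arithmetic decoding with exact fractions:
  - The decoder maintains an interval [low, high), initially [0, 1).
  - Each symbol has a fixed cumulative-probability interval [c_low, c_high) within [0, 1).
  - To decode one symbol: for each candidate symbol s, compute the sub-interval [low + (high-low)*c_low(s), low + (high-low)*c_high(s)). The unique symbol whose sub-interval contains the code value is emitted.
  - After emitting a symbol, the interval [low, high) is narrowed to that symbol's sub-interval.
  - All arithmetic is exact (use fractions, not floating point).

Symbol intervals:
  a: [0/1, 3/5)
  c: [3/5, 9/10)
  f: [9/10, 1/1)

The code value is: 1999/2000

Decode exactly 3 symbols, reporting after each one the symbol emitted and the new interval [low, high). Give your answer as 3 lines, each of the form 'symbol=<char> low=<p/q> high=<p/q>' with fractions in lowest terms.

Answer: symbol=f low=9/10 high=1/1
symbol=f low=99/100 high=1/1
symbol=f low=999/1000 high=1/1

Derivation:
Step 1: interval [0/1, 1/1), width = 1/1 - 0/1 = 1/1
  'a': [0/1 + 1/1*0/1, 0/1 + 1/1*3/5) = [0/1, 3/5)
  'c': [0/1 + 1/1*3/5, 0/1 + 1/1*9/10) = [3/5, 9/10)
  'f': [0/1 + 1/1*9/10, 0/1 + 1/1*1/1) = [9/10, 1/1) <- contains code 1999/2000
  emit 'f', narrow to [9/10, 1/1)
Step 2: interval [9/10, 1/1), width = 1/1 - 9/10 = 1/10
  'a': [9/10 + 1/10*0/1, 9/10 + 1/10*3/5) = [9/10, 24/25)
  'c': [9/10 + 1/10*3/5, 9/10 + 1/10*9/10) = [24/25, 99/100)
  'f': [9/10 + 1/10*9/10, 9/10 + 1/10*1/1) = [99/100, 1/1) <- contains code 1999/2000
  emit 'f', narrow to [99/100, 1/1)
Step 3: interval [99/100, 1/1), width = 1/1 - 99/100 = 1/100
  'a': [99/100 + 1/100*0/1, 99/100 + 1/100*3/5) = [99/100, 249/250)
  'c': [99/100 + 1/100*3/5, 99/100 + 1/100*9/10) = [249/250, 999/1000)
  'f': [99/100 + 1/100*9/10, 99/100 + 1/100*1/1) = [999/1000, 1/1) <- contains code 1999/2000
  emit 'f', narrow to [999/1000, 1/1)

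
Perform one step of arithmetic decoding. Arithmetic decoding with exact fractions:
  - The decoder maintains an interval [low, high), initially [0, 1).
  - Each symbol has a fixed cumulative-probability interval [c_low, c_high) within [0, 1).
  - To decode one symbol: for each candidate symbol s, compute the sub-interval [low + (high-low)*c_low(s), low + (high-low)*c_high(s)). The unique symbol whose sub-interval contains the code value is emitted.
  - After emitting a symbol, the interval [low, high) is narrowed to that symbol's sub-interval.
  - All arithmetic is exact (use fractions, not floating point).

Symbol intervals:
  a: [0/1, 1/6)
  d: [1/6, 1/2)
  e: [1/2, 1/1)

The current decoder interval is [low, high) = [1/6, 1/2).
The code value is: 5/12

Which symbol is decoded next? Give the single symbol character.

Answer: e

Derivation:
Interval width = high − low = 1/2 − 1/6 = 1/3
Scaled code = (code − low) / width = (5/12 − 1/6) / 1/3 = 3/4
  a: [0/1, 1/6) 
  d: [1/6, 1/2) 
  e: [1/2, 1/1) ← scaled code falls here ✓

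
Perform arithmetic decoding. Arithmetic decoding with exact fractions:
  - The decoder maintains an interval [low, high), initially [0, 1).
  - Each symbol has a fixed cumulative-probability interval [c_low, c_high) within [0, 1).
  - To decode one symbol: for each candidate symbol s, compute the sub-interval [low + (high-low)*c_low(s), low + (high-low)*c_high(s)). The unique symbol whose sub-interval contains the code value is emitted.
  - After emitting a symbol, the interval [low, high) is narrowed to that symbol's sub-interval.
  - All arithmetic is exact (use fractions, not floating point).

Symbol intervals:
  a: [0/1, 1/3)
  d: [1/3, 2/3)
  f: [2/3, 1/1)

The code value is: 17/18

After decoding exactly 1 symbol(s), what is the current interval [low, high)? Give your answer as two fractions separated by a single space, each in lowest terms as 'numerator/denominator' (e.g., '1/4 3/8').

Answer: 2/3 1/1

Derivation:
Step 1: interval [0/1, 1/1), width = 1/1 - 0/1 = 1/1
  'a': [0/1 + 1/1*0/1, 0/1 + 1/1*1/3) = [0/1, 1/3)
  'd': [0/1 + 1/1*1/3, 0/1 + 1/1*2/3) = [1/3, 2/3)
  'f': [0/1 + 1/1*2/3, 0/1 + 1/1*1/1) = [2/3, 1/1) <- contains code 17/18
  emit 'f', narrow to [2/3, 1/1)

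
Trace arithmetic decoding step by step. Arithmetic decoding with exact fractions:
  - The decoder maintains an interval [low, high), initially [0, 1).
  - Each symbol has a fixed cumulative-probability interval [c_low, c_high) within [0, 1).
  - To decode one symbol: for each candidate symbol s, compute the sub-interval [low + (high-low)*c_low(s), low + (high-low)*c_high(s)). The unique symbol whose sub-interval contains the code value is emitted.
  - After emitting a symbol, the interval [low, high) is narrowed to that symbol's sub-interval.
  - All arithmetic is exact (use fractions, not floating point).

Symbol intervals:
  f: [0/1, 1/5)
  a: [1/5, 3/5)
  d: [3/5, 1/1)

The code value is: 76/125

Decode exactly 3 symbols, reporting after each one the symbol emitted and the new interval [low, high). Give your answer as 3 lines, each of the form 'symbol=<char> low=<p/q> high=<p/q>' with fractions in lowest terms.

Step 1: interval [0/1, 1/1), width = 1/1 - 0/1 = 1/1
  'f': [0/1 + 1/1*0/1, 0/1 + 1/1*1/5) = [0/1, 1/5)
  'a': [0/1 + 1/1*1/5, 0/1 + 1/1*3/5) = [1/5, 3/5)
  'd': [0/1 + 1/1*3/5, 0/1 + 1/1*1/1) = [3/5, 1/1) <- contains code 76/125
  emit 'd', narrow to [3/5, 1/1)
Step 2: interval [3/5, 1/1), width = 1/1 - 3/5 = 2/5
  'f': [3/5 + 2/5*0/1, 3/5 + 2/5*1/5) = [3/5, 17/25) <- contains code 76/125
  'a': [3/5 + 2/5*1/5, 3/5 + 2/5*3/5) = [17/25, 21/25)
  'd': [3/5 + 2/5*3/5, 3/5 + 2/5*1/1) = [21/25, 1/1)
  emit 'f', narrow to [3/5, 17/25)
Step 3: interval [3/5, 17/25), width = 17/25 - 3/5 = 2/25
  'f': [3/5 + 2/25*0/1, 3/5 + 2/25*1/5) = [3/5, 77/125) <- contains code 76/125
  'a': [3/5 + 2/25*1/5, 3/5 + 2/25*3/5) = [77/125, 81/125)
  'd': [3/5 + 2/25*3/5, 3/5 + 2/25*1/1) = [81/125, 17/25)
  emit 'f', narrow to [3/5, 77/125)

Answer: symbol=d low=3/5 high=1/1
symbol=f low=3/5 high=17/25
symbol=f low=3/5 high=77/125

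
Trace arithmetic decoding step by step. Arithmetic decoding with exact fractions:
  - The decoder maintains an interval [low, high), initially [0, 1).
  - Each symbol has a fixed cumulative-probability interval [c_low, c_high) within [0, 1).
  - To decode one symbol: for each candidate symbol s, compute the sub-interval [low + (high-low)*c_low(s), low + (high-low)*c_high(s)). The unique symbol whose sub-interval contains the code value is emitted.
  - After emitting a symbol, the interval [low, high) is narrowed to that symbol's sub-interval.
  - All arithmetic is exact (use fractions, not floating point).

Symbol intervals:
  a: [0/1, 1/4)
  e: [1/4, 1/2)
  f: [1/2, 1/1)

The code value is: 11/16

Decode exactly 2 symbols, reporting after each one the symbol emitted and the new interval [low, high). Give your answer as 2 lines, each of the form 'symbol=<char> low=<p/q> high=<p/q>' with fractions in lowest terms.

Step 1: interval [0/1, 1/1), width = 1/1 - 0/1 = 1/1
  'a': [0/1 + 1/1*0/1, 0/1 + 1/1*1/4) = [0/1, 1/4)
  'e': [0/1 + 1/1*1/4, 0/1 + 1/1*1/2) = [1/4, 1/2)
  'f': [0/1 + 1/1*1/2, 0/1 + 1/1*1/1) = [1/2, 1/1) <- contains code 11/16
  emit 'f', narrow to [1/2, 1/1)
Step 2: interval [1/2, 1/1), width = 1/1 - 1/2 = 1/2
  'a': [1/2 + 1/2*0/1, 1/2 + 1/2*1/4) = [1/2, 5/8)
  'e': [1/2 + 1/2*1/4, 1/2 + 1/2*1/2) = [5/8, 3/4) <- contains code 11/16
  'f': [1/2 + 1/2*1/2, 1/2 + 1/2*1/1) = [3/4, 1/1)
  emit 'e', narrow to [5/8, 3/4)

Answer: symbol=f low=1/2 high=1/1
symbol=e low=5/8 high=3/4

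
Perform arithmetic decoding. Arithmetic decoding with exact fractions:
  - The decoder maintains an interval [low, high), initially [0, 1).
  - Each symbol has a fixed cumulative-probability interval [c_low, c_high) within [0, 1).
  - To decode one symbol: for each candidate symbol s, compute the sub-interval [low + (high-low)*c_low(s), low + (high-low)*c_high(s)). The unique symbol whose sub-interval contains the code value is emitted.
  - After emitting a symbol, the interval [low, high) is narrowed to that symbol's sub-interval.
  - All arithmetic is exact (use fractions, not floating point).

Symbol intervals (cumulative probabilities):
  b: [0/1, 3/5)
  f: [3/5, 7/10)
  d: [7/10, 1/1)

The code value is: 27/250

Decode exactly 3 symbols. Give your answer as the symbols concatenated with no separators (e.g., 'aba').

Step 1: interval [0/1, 1/1), width = 1/1 - 0/1 = 1/1
  'b': [0/1 + 1/1*0/1, 0/1 + 1/1*3/5) = [0/1, 3/5) <- contains code 27/250
  'f': [0/1 + 1/1*3/5, 0/1 + 1/1*7/10) = [3/5, 7/10)
  'd': [0/1 + 1/1*7/10, 0/1 + 1/1*1/1) = [7/10, 1/1)
  emit 'b', narrow to [0/1, 3/5)
Step 2: interval [0/1, 3/5), width = 3/5 - 0/1 = 3/5
  'b': [0/1 + 3/5*0/1, 0/1 + 3/5*3/5) = [0/1, 9/25) <- contains code 27/250
  'f': [0/1 + 3/5*3/5, 0/1 + 3/5*7/10) = [9/25, 21/50)
  'd': [0/1 + 3/5*7/10, 0/1 + 3/5*1/1) = [21/50, 3/5)
  emit 'b', narrow to [0/1, 9/25)
Step 3: interval [0/1, 9/25), width = 9/25 - 0/1 = 9/25
  'b': [0/1 + 9/25*0/1, 0/1 + 9/25*3/5) = [0/1, 27/125) <- contains code 27/250
  'f': [0/1 + 9/25*3/5, 0/1 + 9/25*7/10) = [27/125, 63/250)
  'd': [0/1 + 9/25*7/10, 0/1 + 9/25*1/1) = [63/250, 9/25)
  emit 'b', narrow to [0/1, 27/125)

Answer: bbb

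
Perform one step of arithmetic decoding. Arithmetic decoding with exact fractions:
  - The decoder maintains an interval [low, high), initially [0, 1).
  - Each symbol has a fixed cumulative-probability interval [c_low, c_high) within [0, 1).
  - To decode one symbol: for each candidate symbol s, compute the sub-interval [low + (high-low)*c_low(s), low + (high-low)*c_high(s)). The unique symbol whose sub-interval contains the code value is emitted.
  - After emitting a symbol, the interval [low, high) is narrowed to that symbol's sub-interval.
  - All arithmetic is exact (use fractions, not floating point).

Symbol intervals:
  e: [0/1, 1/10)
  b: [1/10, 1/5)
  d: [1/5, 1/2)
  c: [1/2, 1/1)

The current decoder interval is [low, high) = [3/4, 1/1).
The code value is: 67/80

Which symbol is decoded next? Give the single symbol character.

Answer: d

Derivation:
Interval width = high − low = 1/1 − 3/4 = 1/4
Scaled code = (code − low) / width = (67/80 − 3/4) / 1/4 = 7/20
  e: [0/1, 1/10) 
  b: [1/10, 1/5) 
  d: [1/5, 1/2) ← scaled code falls here ✓
  c: [1/2, 1/1) 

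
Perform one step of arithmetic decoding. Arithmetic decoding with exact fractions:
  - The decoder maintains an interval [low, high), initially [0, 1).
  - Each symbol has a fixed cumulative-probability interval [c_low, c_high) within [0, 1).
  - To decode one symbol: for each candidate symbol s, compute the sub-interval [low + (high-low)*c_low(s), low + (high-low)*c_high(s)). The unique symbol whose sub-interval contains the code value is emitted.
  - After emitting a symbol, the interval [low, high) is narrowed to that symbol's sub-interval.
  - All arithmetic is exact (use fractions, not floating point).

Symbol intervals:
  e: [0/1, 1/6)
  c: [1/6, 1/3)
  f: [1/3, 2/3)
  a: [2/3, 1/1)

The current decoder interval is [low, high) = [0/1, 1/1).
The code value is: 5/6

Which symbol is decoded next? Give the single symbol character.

Answer: a

Derivation:
Interval width = high − low = 1/1 − 0/1 = 1/1
Scaled code = (code − low) / width = (5/6 − 0/1) / 1/1 = 5/6
  e: [0/1, 1/6) 
  c: [1/6, 1/3) 
  f: [1/3, 2/3) 
  a: [2/3, 1/1) ← scaled code falls here ✓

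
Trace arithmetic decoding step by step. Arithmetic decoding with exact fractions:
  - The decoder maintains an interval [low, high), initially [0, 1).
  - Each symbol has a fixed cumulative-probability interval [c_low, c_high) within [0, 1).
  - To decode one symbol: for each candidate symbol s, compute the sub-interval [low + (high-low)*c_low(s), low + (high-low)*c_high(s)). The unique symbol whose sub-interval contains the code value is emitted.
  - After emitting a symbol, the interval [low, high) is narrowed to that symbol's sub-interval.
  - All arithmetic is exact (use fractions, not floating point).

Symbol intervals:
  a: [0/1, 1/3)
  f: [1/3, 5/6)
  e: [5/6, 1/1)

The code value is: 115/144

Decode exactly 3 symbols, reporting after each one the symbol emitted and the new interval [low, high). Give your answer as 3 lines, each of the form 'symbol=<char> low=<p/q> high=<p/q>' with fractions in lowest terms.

Step 1: interval [0/1, 1/1), width = 1/1 - 0/1 = 1/1
  'a': [0/1 + 1/1*0/1, 0/1 + 1/1*1/3) = [0/1, 1/3)
  'f': [0/1 + 1/1*1/3, 0/1 + 1/1*5/6) = [1/3, 5/6) <- contains code 115/144
  'e': [0/1 + 1/1*5/6, 0/1 + 1/1*1/1) = [5/6, 1/1)
  emit 'f', narrow to [1/3, 5/6)
Step 2: interval [1/3, 5/6), width = 5/6 - 1/3 = 1/2
  'a': [1/3 + 1/2*0/1, 1/3 + 1/2*1/3) = [1/3, 1/2)
  'f': [1/3 + 1/2*1/3, 1/3 + 1/2*5/6) = [1/2, 3/4)
  'e': [1/3 + 1/2*5/6, 1/3 + 1/2*1/1) = [3/4, 5/6) <- contains code 115/144
  emit 'e', narrow to [3/4, 5/6)
Step 3: interval [3/4, 5/6), width = 5/6 - 3/4 = 1/12
  'a': [3/4 + 1/12*0/1, 3/4 + 1/12*1/3) = [3/4, 7/9)
  'f': [3/4 + 1/12*1/3, 3/4 + 1/12*5/6) = [7/9, 59/72) <- contains code 115/144
  'e': [3/4 + 1/12*5/6, 3/4 + 1/12*1/1) = [59/72, 5/6)
  emit 'f', narrow to [7/9, 59/72)

Answer: symbol=f low=1/3 high=5/6
symbol=e low=3/4 high=5/6
symbol=f low=7/9 high=59/72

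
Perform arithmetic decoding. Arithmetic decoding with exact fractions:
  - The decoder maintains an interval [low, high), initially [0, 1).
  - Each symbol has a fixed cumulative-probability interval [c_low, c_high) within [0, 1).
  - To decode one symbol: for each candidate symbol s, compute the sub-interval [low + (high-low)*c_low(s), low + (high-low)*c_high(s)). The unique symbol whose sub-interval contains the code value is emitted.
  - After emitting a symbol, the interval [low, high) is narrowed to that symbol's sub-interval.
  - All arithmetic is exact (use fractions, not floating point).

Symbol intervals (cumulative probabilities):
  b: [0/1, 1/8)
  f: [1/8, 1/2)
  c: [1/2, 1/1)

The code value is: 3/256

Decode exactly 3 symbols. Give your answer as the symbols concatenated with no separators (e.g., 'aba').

Answer: bbc

Derivation:
Step 1: interval [0/1, 1/1), width = 1/1 - 0/1 = 1/1
  'b': [0/1 + 1/1*0/1, 0/1 + 1/1*1/8) = [0/1, 1/8) <- contains code 3/256
  'f': [0/1 + 1/1*1/8, 0/1 + 1/1*1/2) = [1/8, 1/2)
  'c': [0/1 + 1/1*1/2, 0/1 + 1/1*1/1) = [1/2, 1/1)
  emit 'b', narrow to [0/1, 1/8)
Step 2: interval [0/1, 1/8), width = 1/8 - 0/1 = 1/8
  'b': [0/1 + 1/8*0/1, 0/1 + 1/8*1/8) = [0/1, 1/64) <- contains code 3/256
  'f': [0/1 + 1/8*1/8, 0/1 + 1/8*1/2) = [1/64, 1/16)
  'c': [0/1 + 1/8*1/2, 0/1 + 1/8*1/1) = [1/16, 1/8)
  emit 'b', narrow to [0/1, 1/64)
Step 3: interval [0/1, 1/64), width = 1/64 - 0/1 = 1/64
  'b': [0/1 + 1/64*0/1, 0/1 + 1/64*1/8) = [0/1, 1/512)
  'f': [0/1 + 1/64*1/8, 0/1 + 1/64*1/2) = [1/512, 1/128)
  'c': [0/1 + 1/64*1/2, 0/1 + 1/64*1/1) = [1/128, 1/64) <- contains code 3/256
  emit 'c', narrow to [1/128, 1/64)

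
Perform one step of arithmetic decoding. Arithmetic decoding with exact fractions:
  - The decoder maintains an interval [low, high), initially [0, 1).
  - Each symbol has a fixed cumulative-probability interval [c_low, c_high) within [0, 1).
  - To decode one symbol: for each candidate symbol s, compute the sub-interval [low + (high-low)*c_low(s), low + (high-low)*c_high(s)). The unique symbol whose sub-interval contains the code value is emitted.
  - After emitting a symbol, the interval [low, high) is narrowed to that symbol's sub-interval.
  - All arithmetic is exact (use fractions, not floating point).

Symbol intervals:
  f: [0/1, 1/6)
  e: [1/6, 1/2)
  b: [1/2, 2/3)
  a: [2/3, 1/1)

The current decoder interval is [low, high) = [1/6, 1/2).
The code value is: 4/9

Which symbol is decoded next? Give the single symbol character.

Answer: a

Derivation:
Interval width = high − low = 1/2 − 1/6 = 1/3
Scaled code = (code − low) / width = (4/9 − 1/6) / 1/3 = 5/6
  f: [0/1, 1/6) 
  e: [1/6, 1/2) 
  b: [1/2, 2/3) 
  a: [2/3, 1/1) ← scaled code falls here ✓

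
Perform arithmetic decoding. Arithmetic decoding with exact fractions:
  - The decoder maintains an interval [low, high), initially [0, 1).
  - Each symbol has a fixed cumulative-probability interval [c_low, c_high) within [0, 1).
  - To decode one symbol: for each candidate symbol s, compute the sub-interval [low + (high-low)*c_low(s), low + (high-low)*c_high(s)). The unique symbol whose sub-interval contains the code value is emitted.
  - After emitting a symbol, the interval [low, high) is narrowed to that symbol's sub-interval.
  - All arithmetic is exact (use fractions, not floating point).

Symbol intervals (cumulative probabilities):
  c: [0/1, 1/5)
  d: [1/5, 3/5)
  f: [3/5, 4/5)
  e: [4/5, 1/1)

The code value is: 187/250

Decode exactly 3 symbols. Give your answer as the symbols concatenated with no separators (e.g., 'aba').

Answer: fff

Derivation:
Step 1: interval [0/1, 1/1), width = 1/1 - 0/1 = 1/1
  'c': [0/1 + 1/1*0/1, 0/1 + 1/1*1/5) = [0/1, 1/5)
  'd': [0/1 + 1/1*1/5, 0/1 + 1/1*3/5) = [1/5, 3/5)
  'f': [0/1 + 1/1*3/5, 0/1 + 1/1*4/5) = [3/5, 4/5) <- contains code 187/250
  'e': [0/1 + 1/1*4/5, 0/1 + 1/1*1/1) = [4/5, 1/1)
  emit 'f', narrow to [3/5, 4/5)
Step 2: interval [3/5, 4/5), width = 4/5 - 3/5 = 1/5
  'c': [3/5 + 1/5*0/1, 3/5 + 1/5*1/5) = [3/5, 16/25)
  'd': [3/5 + 1/5*1/5, 3/5 + 1/5*3/5) = [16/25, 18/25)
  'f': [3/5 + 1/5*3/5, 3/5 + 1/5*4/5) = [18/25, 19/25) <- contains code 187/250
  'e': [3/5 + 1/5*4/5, 3/5 + 1/5*1/1) = [19/25, 4/5)
  emit 'f', narrow to [18/25, 19/25)
Step 3: interval [18/25, 19/25), width = 19/25 - 18/25 = 1/25
  'c': [18/25 + 1/25*0/1, 18/25 + 1/25*1/5) = [18/25, 91/125)
  'd': [18/25 + 1/25*1/5, 18/25 + 1/25*3/5) = [91/125, 93/125)
  'f': [18/25 + 1/25*3/5, 18/25 + 1/25*4/5) = [93/125, 94/125) <- contains code 187/250
  'e': [18/25 + 1/25*4/5, 18/25 + 1/25*1/1) = [94/125, 19/25)
  emit 'f', narrow to [93/125, 94/125)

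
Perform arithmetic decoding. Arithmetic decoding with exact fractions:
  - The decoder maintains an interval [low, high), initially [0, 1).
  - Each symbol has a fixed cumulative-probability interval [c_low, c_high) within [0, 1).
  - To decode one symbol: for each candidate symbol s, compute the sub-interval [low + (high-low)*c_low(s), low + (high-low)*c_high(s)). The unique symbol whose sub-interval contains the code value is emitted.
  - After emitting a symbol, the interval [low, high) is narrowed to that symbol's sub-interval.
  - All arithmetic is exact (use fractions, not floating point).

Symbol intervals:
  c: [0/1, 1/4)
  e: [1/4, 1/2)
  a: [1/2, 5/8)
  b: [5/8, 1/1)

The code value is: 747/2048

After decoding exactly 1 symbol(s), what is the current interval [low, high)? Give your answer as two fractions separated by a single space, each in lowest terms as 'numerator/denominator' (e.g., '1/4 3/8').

Step 1: interval [0/1, 1/1), width = 1/1 - 0/1 = 1/1
  'c': [0/1 + 1/1*0/1, 0/1 + 1/1*1/4) = [0/1, 1/4)
  'e': [0/1 + 1/1*1/4, 0/1 + 1/1*1/2) = [1/4, 1/2) <- contains code 747/2048
  'a': [0/1 + 1/1*1/2, 0/1 + 1/1*5/8) = [1/2, 5/8)
  'b': [0/1 + 1/1*5/8, 0/1 + 1/1*1/1) = [5/8, 1/1)
  emit 'e', narrow to [1/4, 1/2)

Answer: 1/4 1/2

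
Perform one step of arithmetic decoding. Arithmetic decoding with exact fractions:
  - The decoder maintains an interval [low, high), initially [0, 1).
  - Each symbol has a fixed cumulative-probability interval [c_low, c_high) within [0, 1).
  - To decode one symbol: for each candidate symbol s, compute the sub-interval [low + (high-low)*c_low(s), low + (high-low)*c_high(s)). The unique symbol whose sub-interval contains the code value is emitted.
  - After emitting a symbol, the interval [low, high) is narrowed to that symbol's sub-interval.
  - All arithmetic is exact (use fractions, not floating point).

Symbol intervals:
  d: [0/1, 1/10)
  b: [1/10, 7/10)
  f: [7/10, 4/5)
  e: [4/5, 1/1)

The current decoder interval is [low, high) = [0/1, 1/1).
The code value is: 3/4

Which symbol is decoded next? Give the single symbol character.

Answer: f

Derivation:
Interval width = high − low = 1/1 − 0/1 = 1/1
Scaled code = (code − low) / width = (3/4 − 0/1) / 1/1 = 3/4
  d: [0/1, 1/10) 
  b: [1/10, 7/10) 
  f: [7/10, 4/5) ← scaled code falls here ✓
  e: [4/5, 1/1) 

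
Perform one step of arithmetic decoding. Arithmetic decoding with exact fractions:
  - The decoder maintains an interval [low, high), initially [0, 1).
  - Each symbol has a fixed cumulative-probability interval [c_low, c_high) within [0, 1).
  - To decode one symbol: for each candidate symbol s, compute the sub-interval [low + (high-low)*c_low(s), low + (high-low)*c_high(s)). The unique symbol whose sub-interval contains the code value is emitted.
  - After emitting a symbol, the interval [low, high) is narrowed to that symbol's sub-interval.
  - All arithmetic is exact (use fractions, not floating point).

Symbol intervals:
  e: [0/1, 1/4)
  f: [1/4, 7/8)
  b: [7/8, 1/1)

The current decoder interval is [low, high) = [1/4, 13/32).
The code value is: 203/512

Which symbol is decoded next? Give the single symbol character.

Interval width = high − low = 13/32 − 1/4 = 5/32
Scaled code = (code − low) / width = (203/512 − 1/4) / 5/32 = 15/16
  e: [0/1, 1/4) 
  f: [1/4, 7/8) 
  b: [7/8, 1/1) ← scaled code falls here ✓

Answer: b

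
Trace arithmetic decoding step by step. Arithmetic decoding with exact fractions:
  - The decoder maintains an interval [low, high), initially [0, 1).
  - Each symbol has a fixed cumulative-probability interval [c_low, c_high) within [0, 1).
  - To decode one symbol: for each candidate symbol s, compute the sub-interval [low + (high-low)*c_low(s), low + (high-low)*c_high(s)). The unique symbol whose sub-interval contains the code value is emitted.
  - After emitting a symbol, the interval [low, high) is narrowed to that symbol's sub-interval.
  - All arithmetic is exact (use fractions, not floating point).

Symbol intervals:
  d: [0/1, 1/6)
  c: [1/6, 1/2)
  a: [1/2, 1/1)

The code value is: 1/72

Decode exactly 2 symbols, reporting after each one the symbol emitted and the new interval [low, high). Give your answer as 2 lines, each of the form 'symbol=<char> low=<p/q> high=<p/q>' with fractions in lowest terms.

Step 1: interval [0/1, 1/1), width = 1/1 - 0/1 = 1/1
  'd': [0/1 + 1/1*0/1, 0/1 + 1/1*1/6) = [0/1, 1/6) <- contains code 1/72
  'c': [0/1 + 1/1*1/6, 0/1 + 1/1*1/2) = [1/6, 1/2)
  'a': [0/1 + 1/1*1/2, 0/1 + 1/1*1/1) = [1/2, 1/1)
  emit 'd', narrow to [0/1, 1/6)
Step 2: interval [0/1, 1/6), width = 1/6 - 0/1 = 1/6
  'd': [0/1 + 1/6*0/1, 0/1 + 1/6*1/6) = [0/1, 1/36) <- contains code 1/72
  'c': [0/1 + 1/6*1/6, 0/1 + 1/6*1/2) = [1/36, 1/12)
  'a': [0/1 + 1/6*1/2, 0/1 + 1/6*1/1) = [1/12, 1/6)
  emit 'd', narrow to [0/1, 1/36)

Answer: symbol=d low=0/1 high=1/6
symbol=d low=0/1 high=1/36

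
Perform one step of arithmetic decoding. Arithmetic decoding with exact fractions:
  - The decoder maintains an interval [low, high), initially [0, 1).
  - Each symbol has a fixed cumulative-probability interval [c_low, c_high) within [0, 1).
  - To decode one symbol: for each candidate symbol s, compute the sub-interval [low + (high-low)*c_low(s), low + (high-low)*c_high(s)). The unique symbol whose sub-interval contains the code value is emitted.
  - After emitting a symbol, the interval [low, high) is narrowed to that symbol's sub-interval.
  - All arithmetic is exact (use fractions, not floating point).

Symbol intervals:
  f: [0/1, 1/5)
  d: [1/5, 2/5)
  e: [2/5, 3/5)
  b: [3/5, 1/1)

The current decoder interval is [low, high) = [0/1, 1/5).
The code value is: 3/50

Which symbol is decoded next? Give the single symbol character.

Interval width = high − low = 1/5 − 0/1 = 1/5
Scaled code = (code − low) / width = (3/50 − 0/1) / 1/5 = 3/10
  f: [0/1, 1/5) 
  d: [1/5, 2/5) ← scaled code falls here ✓
  e: [2/5, 3/5) 
  b: [3/5, 1/1) 

Answer: d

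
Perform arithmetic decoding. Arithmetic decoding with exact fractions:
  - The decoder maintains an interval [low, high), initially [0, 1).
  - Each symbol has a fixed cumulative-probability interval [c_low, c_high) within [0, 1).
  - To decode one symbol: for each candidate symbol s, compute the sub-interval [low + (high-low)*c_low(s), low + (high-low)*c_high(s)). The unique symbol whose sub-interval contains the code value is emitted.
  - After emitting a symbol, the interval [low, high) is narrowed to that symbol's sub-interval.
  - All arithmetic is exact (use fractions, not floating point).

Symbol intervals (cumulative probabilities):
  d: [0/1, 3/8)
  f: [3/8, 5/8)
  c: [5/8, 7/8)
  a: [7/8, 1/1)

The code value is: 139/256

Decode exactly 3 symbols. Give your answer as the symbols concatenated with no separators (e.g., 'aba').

Answer: fcd

Derivation:
Step 1: interval [0/1, 1/1), width = 1/1 - 0/1 = 1/1
  'd': [0/1 + 1/1*0/1, 0/1 + 1/1*3/8) = [0/1, 3/8)
  'f': [0/1 + 1/1*3/8, 0/1 + 1/1*5/8) = [3/8, 5/8) <- contains code 139/256
  'c': [0/1 + 1/1*5/8, 0/1 + 1/1*7/8) = [5/8, 7/8)
  'a': [0/1 + 1/1*7/8, 0/1 + 1/1*1/1) = [7/8, 1/1)
  emit 'f', narrow to [3/8, 5/8)
Step 2: interval [3/8, 5/8), width = 5/8 - 3/8 = 1/4
  'd': [3/8 + 1/4*0/1, 3/8 + 1/4*3/8) = [3/8, 15/32)
  'f': [3/8 + 1/4*3/8, 3/8 + 1/4*5/8) = [15/32, 17/32)
  'c': [3/8 + 1/4*5/8, 3/8 + 1/4*7/8) = [17/32, 19/32) <- contains code 139/256
  'a': [3/8 + 1/4*7/8, 3/8 + 1/4*1/1) = [19/32, 5/8)
  emit 'c', narrow to [17/32, 19/32)
Step 3: interval [17/32, 19/32), width = 19/32 - 17/32 = 1/16
  'd': [17/32 + 1/16*0/1, 17/32 + 1/16*3/8) = [17/32, 71/128) <- contains code 139/256
  'f': [17/32 + 1/16*3/8, 17/32 + 1/16*5/8) = [71/128, 73/128)
  'c': [17/32 + 1/16*5/8, 17/32 + 1/16*7/8) = [73/128, 75/128)
  'a': [17/32 + 1/16*7/8, 17/32 + 1/16*1/1) = [75/128, 19/32)
  emit 'd', narrow to [17/32, 71/128)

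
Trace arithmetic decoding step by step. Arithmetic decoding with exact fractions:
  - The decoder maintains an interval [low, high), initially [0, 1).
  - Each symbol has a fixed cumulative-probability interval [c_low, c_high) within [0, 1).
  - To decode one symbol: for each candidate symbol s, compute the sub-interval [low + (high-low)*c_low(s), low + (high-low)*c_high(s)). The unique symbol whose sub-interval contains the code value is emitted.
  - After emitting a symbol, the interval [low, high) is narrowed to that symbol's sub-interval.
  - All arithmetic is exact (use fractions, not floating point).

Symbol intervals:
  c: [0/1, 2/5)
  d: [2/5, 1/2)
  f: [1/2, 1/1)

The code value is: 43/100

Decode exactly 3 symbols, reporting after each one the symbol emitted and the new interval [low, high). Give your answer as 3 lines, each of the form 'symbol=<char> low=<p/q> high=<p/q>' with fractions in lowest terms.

Step 1: interval [0/1, 1/1), width = 1/1 - 0/1 = 1/1
  'c': [0/1 + 1/1*0/1, 0/1 + 1/1*2/5) = [0/1, 2/5)
  'd': [0/1 + 1/1*2/5, 0/1 + 1/1*1/2) = [2/5, 1/2) <- contains code 43/100
  'f': [0/1 + 1/1*1/2, 0/1 + 1/1*1/1) = [1/2, 1/1)
  emit 'd', narrow to [2/5, 1/2)
Step 2: interval [2/5, 1/2), width = 1/2 - 2/5 = 1/10
  'c': [2/5 + 1/10*0/1, 2/5 + 1/10*2/5) = [2/5, 11/25) <- contains code 43/100
  'd': [2/5 + 1/10*2/5, 2/5 + 1/10*1/2) = [11/25, 9/20)
  'f': [2/5 + 1/10*1/2, 2/5 + 1/10*1/1) = [9/20, 1/2)
  emit 'c', narrow to [2/5, 11/25)
Step 3: interval [2/5, 11/25), width = 11/25 - 2/5 = 1/25
  'c': [2/5 + 1/25*0/1, 2/5 + 1/25*2/5) = [2/5, 52/125)
  'd': [2/5 + 1/25*2/5, 2/5 + 1/25*1/2) = [52/125, 21/50)
  'f': [2/5 + 1/25*1/2, 2/5 + 1/25*1/1) = [21/50, 11/25) <- contains code 43/100
  emit 'f', narrow to [21/50, 11/25)

Answer: symbol=d low=2/5 high=1/2
symbol=c low=2/5 high=11/25
symbol=f low=21/50 high=11/25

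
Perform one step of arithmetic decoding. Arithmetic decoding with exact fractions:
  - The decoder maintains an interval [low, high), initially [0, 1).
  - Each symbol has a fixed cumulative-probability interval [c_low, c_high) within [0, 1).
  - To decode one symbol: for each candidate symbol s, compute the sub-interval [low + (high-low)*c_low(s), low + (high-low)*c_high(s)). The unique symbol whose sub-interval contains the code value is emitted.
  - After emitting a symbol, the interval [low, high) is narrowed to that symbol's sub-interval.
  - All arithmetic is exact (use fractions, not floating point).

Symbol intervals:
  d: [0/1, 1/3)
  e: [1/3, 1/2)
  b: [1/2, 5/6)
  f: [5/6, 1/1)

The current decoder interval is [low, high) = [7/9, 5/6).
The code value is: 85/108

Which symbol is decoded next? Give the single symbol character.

Answer: d

Derivation:
Interval width = high − low = 5/6 − 7/9 = 1/18
Scaled code = (code − low) / width = (85/108 − 7/9) / 1/18 = 1/6
  d: [0/1, 1/3) ← scaled code falls here ✓
  e: [1/3, 1/2) 
  b: [1/2, 5/6) 
  f: [5/6, 1/1) 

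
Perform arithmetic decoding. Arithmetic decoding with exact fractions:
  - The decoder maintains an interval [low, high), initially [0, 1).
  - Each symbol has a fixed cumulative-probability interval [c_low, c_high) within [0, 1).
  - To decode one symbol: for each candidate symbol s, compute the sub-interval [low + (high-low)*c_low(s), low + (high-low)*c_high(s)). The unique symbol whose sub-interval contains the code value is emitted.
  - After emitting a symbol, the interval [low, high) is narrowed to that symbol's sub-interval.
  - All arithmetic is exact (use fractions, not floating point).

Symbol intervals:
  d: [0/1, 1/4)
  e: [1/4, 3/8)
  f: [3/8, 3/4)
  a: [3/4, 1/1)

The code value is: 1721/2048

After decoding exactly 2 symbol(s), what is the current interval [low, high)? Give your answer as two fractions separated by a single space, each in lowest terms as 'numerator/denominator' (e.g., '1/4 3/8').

Answer: 13/16 27/32

Derivation:
Step 1: interval [0/1, 1/1), width = 1/1 - 0/1 = 1/1
  'd': [0/1 + 1/1*0/1, 0/1 + 1/1*1/4) = [0/1, 1/4)
  'e': [0/1 + 1/1*1/4, 0/1 + 1/1*3/8) = [1/4, 3/8)
  'f': [0/1 + 1/1*3/8, 0/1 + 1/1*3/4) = [3/8, 3/4)
  'a': [0/1 + 1/1*3/4, 0/1 + 1/1*1/1) = [3/4, 1/1) <- contains code 1721/2048
  emit 'a', narrow to [3/4, 1/1)
Step 2: interval [3/4, 1/1), width = 1/1 - 3/4 = 1/4
  'd': [3/4 + 1/4*0/1, 3/4 + 1/4*1/4) = [3/4, 13/16)
  'e': [3/4 + 1/4*1/4, 3/4 + 1/4*3/8) = [13/16, 27/32) <- contains code 1721/2048
  'f': [3/4 + 1/4*3/8, 3/4 + 1/4*3/4) = [27/32, 15/16)
  'a': [3/4 + 1/4*3/4, 3/4 + 1/4*1/1) = [15/16, 1/1)
  emit 'e', narrow to [13/16, 27/32)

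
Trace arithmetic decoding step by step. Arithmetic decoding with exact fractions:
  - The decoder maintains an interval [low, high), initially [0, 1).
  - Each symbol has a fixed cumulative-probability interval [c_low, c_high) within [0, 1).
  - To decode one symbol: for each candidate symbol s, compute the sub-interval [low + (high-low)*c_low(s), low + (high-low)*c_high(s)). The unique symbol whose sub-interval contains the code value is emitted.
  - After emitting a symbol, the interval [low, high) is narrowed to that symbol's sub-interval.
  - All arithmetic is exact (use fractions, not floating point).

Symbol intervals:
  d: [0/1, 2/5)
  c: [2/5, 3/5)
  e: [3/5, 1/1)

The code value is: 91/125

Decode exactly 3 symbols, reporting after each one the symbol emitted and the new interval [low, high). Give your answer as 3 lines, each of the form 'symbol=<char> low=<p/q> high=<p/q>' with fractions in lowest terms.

Step 1: interval [0/1, 1/1), width = 1/1 - 0/1 = 1/1
  'd': [0/1 + 1/1*0/1, 0/1 + 1/1*2/5) = [0/1, 2/5)
  'c': [0/1 + 1/1*2/5, 0/1 + 1/1*3/5) = [2/5, 3/5)
  'e': [0/1 + 1/1*3/5, 0/1 + 1/1*1/1) = [3/5, 1/1) <- contains code 91/125
  emit 'e', narrow to [3/5, 1/1)
Step 2: interval [3/5, 1/1), width = 1/1 - 3/5 = 2/5
  'd': [3/5 + 2/5*0/1, 3/5 + 2/5*2/5) = [3/5, 19/25) <- contains code 91/125
  'c': [3/5 + 2/5*2/5, 3/5 + 2/5*3/5) = [19/25, 21/25)
  'e': [3/5 + 2/5*3/5, 3/5 + 2/5*1/1) = [21/25, 1/1)
  emit 'd', narrow to [3/5, 19/25)
Step 3: interval [3/5, 19/25), width = 19/25 - 3/5 = 4/25
  'd': [3/5 + 4/25*0/1, 3/5 + 4/25*2/5) = [3/5, 83/125)
  'c': [3/5 + 4/25*2/5, 3/5 + 4/25*3/5) = [83/125, 87/125)
  'e': [3/5 + 4/25*3/5, 3/5 + 4/25*1/1) = [87/125, 19/25) <- contains code 91/125
  emit 'e', narrow to [87/125, 19/25)

Answer: symbol=e low=3/5 high=1/1
symbol=d low=3/5 high=19/25
symbol=e low=87/125 high=19/25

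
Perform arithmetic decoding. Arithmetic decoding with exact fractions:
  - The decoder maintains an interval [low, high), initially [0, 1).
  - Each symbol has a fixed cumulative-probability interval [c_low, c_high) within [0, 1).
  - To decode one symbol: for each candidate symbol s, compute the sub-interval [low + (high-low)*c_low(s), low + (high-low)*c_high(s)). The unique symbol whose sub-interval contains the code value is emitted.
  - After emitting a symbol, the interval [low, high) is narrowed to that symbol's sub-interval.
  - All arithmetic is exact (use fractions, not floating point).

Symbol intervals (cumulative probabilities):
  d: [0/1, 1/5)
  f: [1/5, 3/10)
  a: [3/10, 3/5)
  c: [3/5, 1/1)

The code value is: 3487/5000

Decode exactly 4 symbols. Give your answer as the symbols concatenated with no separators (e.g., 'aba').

Step 1: interval [0/1, 1/1), width = 1/1 - 0/1 = 1/1
  'd': [0/1 + 1/1*0/1, 0/1 + 1/1*1/5) = [0/1, 1/5)
  'f': [0/1 + 1/1*1/5, 0/1 + 1/1*3/10) = [1/5, 3/10)
  'a': [0/1 + 1/1*3/10, 0/1 + 1/1*3/5) = [3/10, 3/5)
  'c': [0/1 + 1/1*3/5, 0/1 + 1/1*1/1) = [3/5, 1/1) <- contains code 3487/5000
  emit 'c', narrow to [3/5, 1/1)
Step 2: interval [3/5, 1/1), width = 1/1 - 3/5 = 2/5
  'd': [3/5 + 2/5*0/1, 3/5 + 2/5*1/5) = [3/5, 17/25)
  'f': [3/5 + 2/5*1/5, 3/5 + 2/5*3/10) = [17/25, 18/25) <- contains code 3487/5000
  'a': [3/5 + 2/5*3/10, 3/5 + 2/5*3/5) = [18/25, 21/25)
  'c': [3/5 + 2/5*3/5, 3/5 + 2/5*1/1) = [21/25, 1/1)
  emit 'f', narrow to [17/25, 18/25)
Step 3: interval [17/25, 18/25), width = 18/25 - 17/25 = 1/25
  'd': [17/25 + 1/25*0/1, 17/25 + 1/25*1/5) = [17/25, 86/125)
  'f': [17/25 + 1/25*1/5, 17/25 + 1/25*3/10) = [86/125, 173/250)
  'a': [17/25 + 1/25*3/10, 17/25 + 1/25*3/5) = [173/250, 88/125) <- contains code 3487/5000
  'c': [17/25 + 1/25*3/5, 17/25 + 1/25*1/1) = [88/125, 18/25)
  emit 'a', narrow to [173/250, 88/125)
Step 4: interval [173/250, 88/125), width = 88/125 - 173/250 = 3/250
  'd': [173/250 + 3/250*0/1, 173/250 + 3/250*1/5) = [173/250, 434/625)
  'f': [173/250 + 3/250*1/5, 173/250 + 3/250*3/10) = [434/625, 1739/2500)
  'a': [173/250 + 3/250*3/10, 173/250 + 3/250*3/5) = [1739/2500, 437/625) <- contains code 3487/5000
  'c': [173/250 + 3/250*3/5, 173/250 + 3/250*1/1) = [437/625, 88/125)
  emit 'a', narrow to [1739/2500, 437/625)

Answer: cfaa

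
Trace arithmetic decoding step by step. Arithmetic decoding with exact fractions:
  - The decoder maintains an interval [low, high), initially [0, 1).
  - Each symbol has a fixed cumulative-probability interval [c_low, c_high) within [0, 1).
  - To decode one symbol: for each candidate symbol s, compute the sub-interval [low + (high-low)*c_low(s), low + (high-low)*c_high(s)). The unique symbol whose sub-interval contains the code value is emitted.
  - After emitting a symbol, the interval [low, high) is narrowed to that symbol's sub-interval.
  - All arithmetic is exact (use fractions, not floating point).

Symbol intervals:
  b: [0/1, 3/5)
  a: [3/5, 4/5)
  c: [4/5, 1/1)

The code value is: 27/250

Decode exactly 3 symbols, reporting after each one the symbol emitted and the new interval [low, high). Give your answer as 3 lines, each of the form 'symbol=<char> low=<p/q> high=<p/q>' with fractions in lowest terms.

Step 1: interval [0/1, 1/1), width = 1/1 - 0/1 = 1/1
  'b': [0/1 + 1/1*0/1, 0/1 + 1/1*3/5) = [0/1, 3/5) <- contains code 27/250
  'a': [0/1 + 1/1*3/5, 0/1 + 1/1*4/5) = [3/5, 4/5)
  'c': [0/1 + 1/1*4/5, 0/1 + 1/1*1/1) = [4/5, 1/1)
  emit 'b', narrow to [0/1, 3/5)
Step 2: interval [0/1, 3/5), width = 3/5 - 0/1 = 3/5
  'b': [0/1 + 3/5*0/1, 0/1 + 3/5*3/5) = [0/1, 9/25) <- contains code 27/250
  'a': [0/1 + 3/5*3/5, 0/1 + 3/5*4/5) = [9/25, 12/25)
  'c': [0/1 + 3/5*4/5, 0/1 + 3/5*1/1) = [12/25, 3/5)
  emit 'b', narrow to [0/1, 9/25)
Step 3: interval [0/1, 9/25), width = 9/25 - 0/1 = 9/25
  'b': [0/1 + 9/25*0/1, 0/1 + 9/25*3/5) = [0/1, 27/125) <- contains code 27/250
  'a': [0/1 + 9/25*3/5, 0/1 + 9/25*4/5) = [27/125, 36/125)
  'c': [0/1 + 9/25*4/5, 0/1 + 9/25*1/1) = [36/125, 9/25)
  emit 'b', narrow to [0/1, 27/125)

Answer: symbol=b low=0/1 high=3/5
symbol=b low=0/1 high=9/25
symbol=b low=0/1 high=27/125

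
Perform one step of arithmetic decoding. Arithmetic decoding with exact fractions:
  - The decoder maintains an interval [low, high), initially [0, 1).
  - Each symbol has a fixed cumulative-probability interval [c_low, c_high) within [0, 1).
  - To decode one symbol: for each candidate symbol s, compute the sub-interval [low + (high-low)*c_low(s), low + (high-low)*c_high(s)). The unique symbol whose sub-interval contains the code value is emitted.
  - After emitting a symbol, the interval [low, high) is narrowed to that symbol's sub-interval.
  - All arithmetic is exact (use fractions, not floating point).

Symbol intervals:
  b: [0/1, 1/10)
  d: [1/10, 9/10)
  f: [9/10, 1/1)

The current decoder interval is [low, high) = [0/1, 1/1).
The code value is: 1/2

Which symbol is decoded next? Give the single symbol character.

Interval width = high − low = 1/1 − 0/1 = 1/1
Scaled code = (code − low) / width = (1/2 − 0/1) / 1/1 = 1/2
  b: [0/1, 1/10) 
  d: [1/10, 9/10) ← scaled code falls here ✓
  f: [9/10, 1/1) 

Answer: d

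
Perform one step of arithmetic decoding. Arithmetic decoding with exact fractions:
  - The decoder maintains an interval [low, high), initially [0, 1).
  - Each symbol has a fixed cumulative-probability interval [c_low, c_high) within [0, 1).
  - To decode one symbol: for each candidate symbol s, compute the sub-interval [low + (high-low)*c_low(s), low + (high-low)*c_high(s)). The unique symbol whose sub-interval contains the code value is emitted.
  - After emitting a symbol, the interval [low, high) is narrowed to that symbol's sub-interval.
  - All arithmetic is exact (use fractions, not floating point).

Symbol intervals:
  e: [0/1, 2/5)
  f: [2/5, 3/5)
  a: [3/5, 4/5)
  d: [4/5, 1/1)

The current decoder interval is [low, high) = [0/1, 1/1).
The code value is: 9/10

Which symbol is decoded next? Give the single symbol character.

Answer: d

Derivation:
Interval width = high − low = 1/1 − 0/1 = 1/1
Scaled code = (code − low) / width = (9/10 − 0/1) / 1/1 = 9/10
  e: [0/1, 2/5) 
  f: [2/5, 3/5) 
  a: [3/5, 4/5) 
  d: [4/5, 1/1) ← scaled code falls here ✓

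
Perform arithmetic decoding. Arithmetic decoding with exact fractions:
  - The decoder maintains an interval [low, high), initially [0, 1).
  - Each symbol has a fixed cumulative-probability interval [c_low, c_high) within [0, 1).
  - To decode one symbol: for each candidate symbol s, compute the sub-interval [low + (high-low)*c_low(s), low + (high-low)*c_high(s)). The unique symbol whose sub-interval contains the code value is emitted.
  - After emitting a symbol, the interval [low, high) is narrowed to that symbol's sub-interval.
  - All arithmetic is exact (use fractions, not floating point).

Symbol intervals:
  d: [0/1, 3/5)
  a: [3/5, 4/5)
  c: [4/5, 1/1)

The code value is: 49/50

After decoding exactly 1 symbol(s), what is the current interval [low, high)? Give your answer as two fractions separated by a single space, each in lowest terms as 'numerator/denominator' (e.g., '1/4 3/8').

Step 1: interval [0/1, 1/1), width = 1/1 - 0/1 = 1/1
  'd': [0/1 + 1/1*0/1, 0/1 + 1/1*3/5) = [0/1, 3/5)
  'a': [0/1 + 1/1*3/5, 0/1 + 1/1*4/5) = [3/5, 4/5)
  'c': [0/1 + 1/1*4/5, 0/1 + 1/1*1/1) = [4/5, 1/1) <- contains code 49/50
  emit 'c', narrow to [4/5, 1/1)

Answer: 4/5 1/1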